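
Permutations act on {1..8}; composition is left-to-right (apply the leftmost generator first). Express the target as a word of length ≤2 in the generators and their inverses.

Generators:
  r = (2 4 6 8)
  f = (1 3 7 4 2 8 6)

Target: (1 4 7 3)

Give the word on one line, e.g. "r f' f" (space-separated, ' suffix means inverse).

  after f': (1 6 8 2 4 7 3)
  after r': (1 4 7 3)

f' r'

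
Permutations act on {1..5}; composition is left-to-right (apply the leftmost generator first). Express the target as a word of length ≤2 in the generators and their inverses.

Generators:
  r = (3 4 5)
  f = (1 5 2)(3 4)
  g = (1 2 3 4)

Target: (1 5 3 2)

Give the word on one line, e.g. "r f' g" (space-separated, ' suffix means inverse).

  after g': (1 4 3 2)
  after r: (1 5 3 2)

g' r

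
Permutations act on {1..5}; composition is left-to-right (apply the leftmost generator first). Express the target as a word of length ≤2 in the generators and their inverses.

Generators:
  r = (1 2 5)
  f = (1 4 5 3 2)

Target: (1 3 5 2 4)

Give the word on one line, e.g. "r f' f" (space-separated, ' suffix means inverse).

r f'

  after r: (1 2 5)
  after f': (1 3 5 2 4)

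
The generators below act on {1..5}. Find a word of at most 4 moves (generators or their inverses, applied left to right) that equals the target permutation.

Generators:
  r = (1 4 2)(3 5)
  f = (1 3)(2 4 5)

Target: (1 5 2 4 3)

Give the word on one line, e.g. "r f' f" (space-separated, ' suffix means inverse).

f r' r' r'

  after f: (1 3)(2 4 5)
  after r': (1 5 4 3 2)
  after r': (1 3 4 5)
  after r': (1 5 2 4 3)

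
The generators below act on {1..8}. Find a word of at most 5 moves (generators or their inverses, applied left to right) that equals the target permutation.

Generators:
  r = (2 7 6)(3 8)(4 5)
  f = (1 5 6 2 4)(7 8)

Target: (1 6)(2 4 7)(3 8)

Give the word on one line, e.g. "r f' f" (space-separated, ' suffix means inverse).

  after f': (1 4 2 6 5)(7 8)
  after f': (1 2 5 4 6)
  after r': (1 6)(2 4 7)(3 8)

f' f' r'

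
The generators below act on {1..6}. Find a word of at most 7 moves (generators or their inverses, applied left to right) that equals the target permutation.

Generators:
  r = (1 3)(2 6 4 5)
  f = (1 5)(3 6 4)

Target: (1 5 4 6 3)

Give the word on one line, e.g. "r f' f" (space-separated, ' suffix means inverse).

r f' f' r r

  after r: (1 3)(2 6 4 5)
  after f': (1 4)(2 3 5)
  after f': (1 6 3)(2 4 5)
  after r: (1 4 2 5 6)
  after r: (1 5 4 6 3)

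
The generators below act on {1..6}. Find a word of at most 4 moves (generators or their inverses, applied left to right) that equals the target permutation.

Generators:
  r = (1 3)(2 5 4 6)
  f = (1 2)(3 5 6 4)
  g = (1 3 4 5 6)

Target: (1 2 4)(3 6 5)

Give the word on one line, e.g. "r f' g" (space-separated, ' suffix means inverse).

  after g': (1 6 5 4 3)
  after r: (1 2 5 6 4)
  after f': (2 3 4)
  after f': (1 2 4)(3 6 5)

g' r f' f'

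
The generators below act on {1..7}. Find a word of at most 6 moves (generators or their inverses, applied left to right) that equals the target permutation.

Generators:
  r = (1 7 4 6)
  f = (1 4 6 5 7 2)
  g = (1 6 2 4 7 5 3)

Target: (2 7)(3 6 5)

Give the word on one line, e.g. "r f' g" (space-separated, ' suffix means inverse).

  after r': (1 6 4 7)
  after r': (1 4)(6 7)
  after g: (1 7 2 4 6 5 3)
  after r': (2 7)(3 6 5)

r' r' g r'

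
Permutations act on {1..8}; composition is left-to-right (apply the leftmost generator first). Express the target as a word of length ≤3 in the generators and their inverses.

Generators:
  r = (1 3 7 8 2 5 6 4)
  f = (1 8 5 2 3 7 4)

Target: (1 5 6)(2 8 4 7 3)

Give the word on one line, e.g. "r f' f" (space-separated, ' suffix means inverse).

  after f: (1 8 5 2 3 7 4)
  after r: (1 2 7)(3 8 6 4)
  after r: (1 5 6)(2 8 4 7 3)

f r r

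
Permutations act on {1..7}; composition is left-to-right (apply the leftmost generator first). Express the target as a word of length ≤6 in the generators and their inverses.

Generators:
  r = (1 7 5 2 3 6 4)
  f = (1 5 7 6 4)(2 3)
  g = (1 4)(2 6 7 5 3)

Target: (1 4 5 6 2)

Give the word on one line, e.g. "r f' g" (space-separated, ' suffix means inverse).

  after r: (1 7 5 2 3 6 4)
  after f': (1 5 3 7)
  after g: (1 3 5 2 6 7 4)
  after r: (1 6 5 3 2 4 7)
  after r: (1 4 5 6 2)

r f' g r r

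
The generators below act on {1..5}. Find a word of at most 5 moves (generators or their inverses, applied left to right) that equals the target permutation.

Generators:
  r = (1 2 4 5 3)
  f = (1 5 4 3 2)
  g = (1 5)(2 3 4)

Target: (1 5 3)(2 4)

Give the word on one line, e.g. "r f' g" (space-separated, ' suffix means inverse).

r g' f'

  after r: (1 2 4 5 3)
  after g': (1 4)(2 3 5)
  after f': (1 5 3)(2 4)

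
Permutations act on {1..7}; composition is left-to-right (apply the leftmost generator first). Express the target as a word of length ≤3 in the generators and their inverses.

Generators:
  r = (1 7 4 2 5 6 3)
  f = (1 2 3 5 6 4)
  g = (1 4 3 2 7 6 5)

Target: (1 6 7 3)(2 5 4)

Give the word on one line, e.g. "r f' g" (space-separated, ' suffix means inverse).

  after g': (1 5 6 7 2 3 4)
  after f: (1 6 7 3)(2 5 4)

g' f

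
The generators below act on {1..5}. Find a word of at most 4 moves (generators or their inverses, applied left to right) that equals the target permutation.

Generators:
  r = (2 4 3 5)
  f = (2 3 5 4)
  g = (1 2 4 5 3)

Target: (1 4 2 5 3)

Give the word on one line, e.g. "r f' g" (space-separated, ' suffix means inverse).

  after f': (2 4 5 3)
  after g': (1 3)
  after r': (1 4 2 5 3)

f' g' r'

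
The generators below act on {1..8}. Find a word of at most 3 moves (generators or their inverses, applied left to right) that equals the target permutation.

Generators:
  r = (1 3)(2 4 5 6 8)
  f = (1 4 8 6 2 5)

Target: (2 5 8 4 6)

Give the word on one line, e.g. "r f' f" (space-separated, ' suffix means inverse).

r r

  after r: (1 3)(2 4 5 6 8)
  after r: (2 5 8 4 6)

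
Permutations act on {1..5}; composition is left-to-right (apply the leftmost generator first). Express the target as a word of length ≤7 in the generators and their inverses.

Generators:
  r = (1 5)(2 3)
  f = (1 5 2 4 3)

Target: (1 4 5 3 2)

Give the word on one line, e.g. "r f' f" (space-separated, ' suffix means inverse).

  after f: (1 5 2 4 3)
  after r: (2 4)(3 5)
  after f': (1 3)(4 5)
  after r': (1 2 3 5 4)
  after f: (1 4 5 3 2)

f r f' r' f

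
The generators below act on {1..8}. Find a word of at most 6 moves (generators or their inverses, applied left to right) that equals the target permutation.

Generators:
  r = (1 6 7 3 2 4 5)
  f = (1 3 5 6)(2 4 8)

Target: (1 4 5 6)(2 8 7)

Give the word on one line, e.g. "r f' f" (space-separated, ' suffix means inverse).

  after r: (1 6 7 3 2 4 5)
  after f: (2 8)(3 4 6 7 5)
  after r': (1 5 7 4)(2 8 3)
  after r': (1 4 5 6)(2 8 7)

r f r' r'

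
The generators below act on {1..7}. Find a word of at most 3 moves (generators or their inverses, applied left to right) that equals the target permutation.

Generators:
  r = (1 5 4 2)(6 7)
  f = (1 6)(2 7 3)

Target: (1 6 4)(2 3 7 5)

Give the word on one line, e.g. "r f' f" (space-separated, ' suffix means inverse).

  after f': (1 6)(2 3 7)
  after r: (1 7)(2 3 6 5 4)
  after r: (1 6 4)(2 3 7 5)

f' r r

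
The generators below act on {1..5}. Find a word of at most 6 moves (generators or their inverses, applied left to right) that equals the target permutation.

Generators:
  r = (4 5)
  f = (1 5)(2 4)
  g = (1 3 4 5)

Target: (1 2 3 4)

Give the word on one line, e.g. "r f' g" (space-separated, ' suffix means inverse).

  after r': (4 5)
  after f: (1 5 2 4)
  after g': (1 4 5 2 3)
  after f: (1 2 3 5 4)
  after r': (1 2 3 4)

r' f g' f r'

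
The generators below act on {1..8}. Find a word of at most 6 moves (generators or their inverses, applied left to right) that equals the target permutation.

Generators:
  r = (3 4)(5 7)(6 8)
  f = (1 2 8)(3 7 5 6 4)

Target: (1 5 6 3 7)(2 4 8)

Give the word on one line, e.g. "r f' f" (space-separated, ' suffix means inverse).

  after f': (1 8 2)(3 4 6 5 7)
  after r': (1 6 7 4 8 2)
  after f': (1 5 7 6 3 4 2 8)
  after r: (1 7 8)(2 6 4)
  after f: (1 5 6 3 7)(2 4 8)

f' r' f' r f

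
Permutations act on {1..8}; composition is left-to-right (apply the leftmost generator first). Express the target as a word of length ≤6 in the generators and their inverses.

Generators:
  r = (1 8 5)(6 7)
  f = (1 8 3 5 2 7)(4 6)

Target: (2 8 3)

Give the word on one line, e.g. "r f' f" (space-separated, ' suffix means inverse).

  after f': (1 7 2 5 3 8)(4 6)
  after r': (1 6 4 7 2 8 5 3)
  after r': (1 7 2)(3 5)(4 6)
  after f: (2 8 3)

f' r' r' f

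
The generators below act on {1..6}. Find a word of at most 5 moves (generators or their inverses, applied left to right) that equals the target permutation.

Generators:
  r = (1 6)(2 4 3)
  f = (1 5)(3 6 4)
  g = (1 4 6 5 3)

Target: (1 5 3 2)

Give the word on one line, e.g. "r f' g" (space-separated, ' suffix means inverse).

  after r: (1 6)(2 4 3)
  after f': (1 3 2 6 5)
  after g: (2 5 4 6 3)
  after f: (1 5 3 2)

r f' g f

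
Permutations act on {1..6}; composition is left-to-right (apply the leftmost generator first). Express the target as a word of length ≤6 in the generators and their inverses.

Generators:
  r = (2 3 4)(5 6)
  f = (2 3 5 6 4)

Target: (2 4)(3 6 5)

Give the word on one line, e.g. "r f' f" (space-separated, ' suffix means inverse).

f f r f

  after f: (2 3 5 6 4)
  after f: (2 5 4 3 6)
  after r: (2 6 3 5)
  after f: (2 4)(3 6 5)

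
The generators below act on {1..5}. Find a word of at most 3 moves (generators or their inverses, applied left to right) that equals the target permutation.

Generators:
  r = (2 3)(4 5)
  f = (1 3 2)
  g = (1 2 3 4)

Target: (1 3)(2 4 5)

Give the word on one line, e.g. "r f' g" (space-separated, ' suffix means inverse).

  after r': (2 3)(4 5)
  after g: (1 2 4 5)
  after f': (1 3)(2 4 5)

r' g f'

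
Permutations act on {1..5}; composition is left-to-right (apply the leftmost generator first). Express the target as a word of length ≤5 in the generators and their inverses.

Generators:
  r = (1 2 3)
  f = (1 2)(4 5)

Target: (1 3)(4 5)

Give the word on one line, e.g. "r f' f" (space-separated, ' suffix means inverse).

f' r' f' f' r'

  after f': (1 2)(4 5)
  after r': (2 3)(4 5)
  after f': (1 2 3)
  after f': (2 3)(4 5)
  after r': (1 3)(4 5)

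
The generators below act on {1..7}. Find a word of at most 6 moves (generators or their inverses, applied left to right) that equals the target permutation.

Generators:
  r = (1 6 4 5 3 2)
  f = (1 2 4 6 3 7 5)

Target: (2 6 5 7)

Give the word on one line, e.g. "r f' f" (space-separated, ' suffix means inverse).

  after r: (1 6 4 5 3 2)
  after f: (1 3 4)(5 7)
  after r: (1 2)(3 5 7)(4 6)
  after r: (2 6 5 7)

r f r r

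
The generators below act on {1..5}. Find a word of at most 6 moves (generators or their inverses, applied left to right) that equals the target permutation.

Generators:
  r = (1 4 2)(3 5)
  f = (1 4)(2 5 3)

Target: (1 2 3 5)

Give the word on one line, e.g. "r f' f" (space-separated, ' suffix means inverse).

  after r': (1 2 4)(3 5)
  after f: (1 5 2)
  after r: (1 3 5)(2 4)
  after r: (1 5 4)
  after f': (1 2 3 5)

r' f r r f'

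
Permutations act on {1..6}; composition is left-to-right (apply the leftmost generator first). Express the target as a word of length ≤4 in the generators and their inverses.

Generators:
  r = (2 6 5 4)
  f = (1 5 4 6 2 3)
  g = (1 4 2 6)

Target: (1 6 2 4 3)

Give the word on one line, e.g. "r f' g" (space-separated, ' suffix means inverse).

g r g' f

  after g: (1 4 2 6)
  after r: (1 2 5 4 6)
  after g': (1 4 2 5)
  after f: (1 6 2 4 3)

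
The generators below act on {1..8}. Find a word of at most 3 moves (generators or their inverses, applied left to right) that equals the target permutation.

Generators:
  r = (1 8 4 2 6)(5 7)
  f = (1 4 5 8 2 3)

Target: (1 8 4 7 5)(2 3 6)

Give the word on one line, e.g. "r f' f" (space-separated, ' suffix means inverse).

f r'

  after f: (1 4 5 8 2 3)
  after r': (1 8 4 7 5)(2 3 6)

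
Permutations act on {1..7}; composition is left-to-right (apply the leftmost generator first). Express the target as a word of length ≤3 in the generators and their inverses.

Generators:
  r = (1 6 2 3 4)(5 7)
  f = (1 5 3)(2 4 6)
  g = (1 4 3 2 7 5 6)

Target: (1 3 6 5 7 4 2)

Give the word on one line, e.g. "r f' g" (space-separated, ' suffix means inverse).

g' r r

  after g': (1 6 5 7 2 3 4)
  after r: (1 2 4 6 7 3)
  after r: (1 3 6 5 7 4 2)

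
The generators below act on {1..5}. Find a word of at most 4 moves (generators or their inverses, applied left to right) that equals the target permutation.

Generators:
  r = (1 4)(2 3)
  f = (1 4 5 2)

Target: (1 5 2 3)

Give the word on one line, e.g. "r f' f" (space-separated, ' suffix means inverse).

  after r: (1 4)(2 3)
  after f: (1 5 2 3)

r f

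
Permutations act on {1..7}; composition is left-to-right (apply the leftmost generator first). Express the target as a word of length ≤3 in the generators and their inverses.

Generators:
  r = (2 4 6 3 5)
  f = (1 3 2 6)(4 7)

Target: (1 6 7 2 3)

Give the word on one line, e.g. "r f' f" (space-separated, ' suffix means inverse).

  after r': (2 5 3 6 4)
  after f: (1 3)(2 5)(4 6 7)
  after r': (1 6 7 2 3)

r' f r'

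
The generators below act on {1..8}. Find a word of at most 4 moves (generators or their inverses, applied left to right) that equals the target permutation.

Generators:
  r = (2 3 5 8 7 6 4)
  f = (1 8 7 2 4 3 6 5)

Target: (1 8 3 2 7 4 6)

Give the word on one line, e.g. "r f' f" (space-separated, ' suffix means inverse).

  after f: (1 8 7 2 4 3 6 5)
  after r: (1 7 3 4 5)(6 8)
  after f': (1 8 3 2 7 4 6)

f r f'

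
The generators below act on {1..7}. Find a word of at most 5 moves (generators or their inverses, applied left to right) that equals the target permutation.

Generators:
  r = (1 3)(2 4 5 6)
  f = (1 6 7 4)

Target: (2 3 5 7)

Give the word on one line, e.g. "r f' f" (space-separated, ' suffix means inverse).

r f r'

  after r: (1 3)(2 4 5 6)
  after f: (1 3 6 2)(4 5 7)
  after r': (2 3 5 7)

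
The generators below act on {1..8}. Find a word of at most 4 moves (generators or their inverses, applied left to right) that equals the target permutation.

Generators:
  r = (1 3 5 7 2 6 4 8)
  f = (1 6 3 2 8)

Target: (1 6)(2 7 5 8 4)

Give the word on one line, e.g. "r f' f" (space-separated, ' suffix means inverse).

  after r': (1 8 4 6 2 7 5 3)
  after f: (2 7 5)(3 6 8 4)
  after f: (1 6)(2 7 5 8 4)

r' f f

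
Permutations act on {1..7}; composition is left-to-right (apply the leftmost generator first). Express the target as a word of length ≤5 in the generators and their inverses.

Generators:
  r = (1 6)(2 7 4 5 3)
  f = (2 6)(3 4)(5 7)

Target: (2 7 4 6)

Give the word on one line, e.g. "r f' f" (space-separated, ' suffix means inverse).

  after r': (1 6)(2 3 5 4 7)
  after r': (2 5 7 3 4)
  after f': (2 7 4 6)

r' r' f'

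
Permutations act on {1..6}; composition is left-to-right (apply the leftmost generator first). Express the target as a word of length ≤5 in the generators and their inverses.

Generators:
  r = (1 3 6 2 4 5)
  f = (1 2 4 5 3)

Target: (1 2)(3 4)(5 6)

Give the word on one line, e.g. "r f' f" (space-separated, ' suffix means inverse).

r r r

  after r: (1 3 6 2 4 5)
  after r: (1 6 4)(2 5 3)
  after r: (1 2)(3 4)(5 6)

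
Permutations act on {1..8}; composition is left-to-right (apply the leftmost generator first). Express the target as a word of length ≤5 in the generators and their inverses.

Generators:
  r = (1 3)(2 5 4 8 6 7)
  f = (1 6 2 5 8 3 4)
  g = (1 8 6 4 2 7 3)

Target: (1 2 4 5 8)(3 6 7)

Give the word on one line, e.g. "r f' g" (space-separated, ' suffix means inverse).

  after g': (1 3 7 2 4 6 8)
  after f': (1 8 4)(2 3 7 6 5)
  after f': (1 5 6 2 8 3 7)
  after r': (1 2 4 5 8)(3 6 7)

g' f' f' r'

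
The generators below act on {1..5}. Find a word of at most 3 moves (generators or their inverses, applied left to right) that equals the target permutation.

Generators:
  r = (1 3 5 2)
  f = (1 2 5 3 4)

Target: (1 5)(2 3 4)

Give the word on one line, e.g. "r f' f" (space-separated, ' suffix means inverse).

  after f: (1 2 5 3 4)
  after r': (1 5)(2 3 4)

f r'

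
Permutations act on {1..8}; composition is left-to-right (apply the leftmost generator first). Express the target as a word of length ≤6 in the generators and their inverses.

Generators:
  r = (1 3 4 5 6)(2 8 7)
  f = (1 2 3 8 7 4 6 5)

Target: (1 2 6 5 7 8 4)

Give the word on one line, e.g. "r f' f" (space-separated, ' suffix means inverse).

f' r' r' f'

  after f': (1 5 6 4 7 8 3 2)
  after r': (1 4 8)(2 6 3 7)
  after r': (1 3 8 6)(2 5 4)
  after f': (1 2 6 5 7 8 4)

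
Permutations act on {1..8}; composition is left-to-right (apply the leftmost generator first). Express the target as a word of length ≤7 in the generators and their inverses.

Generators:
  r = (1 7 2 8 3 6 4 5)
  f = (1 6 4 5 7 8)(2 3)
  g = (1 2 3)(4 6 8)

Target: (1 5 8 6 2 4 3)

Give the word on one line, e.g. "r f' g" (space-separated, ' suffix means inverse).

f' f' g' f' g

  after f': (1 8 7 5 4 6)(2 3)
  after f': (1 7 4)(5 6 8)
  after g': (1 7 8 5 4 3 2)
  after f': (1 5 6)(2 8 4)
  after g: (1 5 8 6 2 4 3)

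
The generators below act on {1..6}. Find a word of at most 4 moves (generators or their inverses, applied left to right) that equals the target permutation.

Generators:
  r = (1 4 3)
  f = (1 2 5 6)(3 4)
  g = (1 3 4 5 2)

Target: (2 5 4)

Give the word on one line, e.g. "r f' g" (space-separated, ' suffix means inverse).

  after r': (1 3 4)
  after g': (2 5 4)

r' g'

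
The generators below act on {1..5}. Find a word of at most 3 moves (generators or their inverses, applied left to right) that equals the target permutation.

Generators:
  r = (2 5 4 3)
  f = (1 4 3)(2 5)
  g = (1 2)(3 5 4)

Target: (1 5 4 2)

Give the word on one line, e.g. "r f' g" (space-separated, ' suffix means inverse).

  after r: (2 5 4 3)
  after g: (1 2 4 5 3)
  after f': (1 5 4 2)

r g f'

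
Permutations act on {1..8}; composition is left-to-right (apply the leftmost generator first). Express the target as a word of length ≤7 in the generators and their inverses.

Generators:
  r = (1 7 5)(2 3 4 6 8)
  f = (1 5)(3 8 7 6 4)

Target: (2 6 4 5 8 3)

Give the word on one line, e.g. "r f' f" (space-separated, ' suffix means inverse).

  after f': (1 5)(3 4 6 7 8)
  after f': (3 6 8 4 7)
  after r: (1 7 4 5)(2 3 8 6)
  after r: (1 5 7 6 3 2 4)
  after f': (2 6 4 5 8 3)

f' f' r r f'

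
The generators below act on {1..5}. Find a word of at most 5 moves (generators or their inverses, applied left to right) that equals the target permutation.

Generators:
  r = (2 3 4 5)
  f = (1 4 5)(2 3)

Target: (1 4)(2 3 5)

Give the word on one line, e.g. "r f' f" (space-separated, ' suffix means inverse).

r f' f'

  after r: (2 3 4 5)
  after f': (1 5 3)
  after f': (1 4)(2 3 5)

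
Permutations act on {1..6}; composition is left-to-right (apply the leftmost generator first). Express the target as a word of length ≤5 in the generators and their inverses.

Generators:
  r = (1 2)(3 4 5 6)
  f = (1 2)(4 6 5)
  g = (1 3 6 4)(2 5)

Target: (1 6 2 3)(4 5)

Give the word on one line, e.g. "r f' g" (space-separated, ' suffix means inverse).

g r g'

  after g: (1 3 6 4)(2 5)
  after r: (1 4 2 6 5)
  after g': (1 6 2 3)(4 5)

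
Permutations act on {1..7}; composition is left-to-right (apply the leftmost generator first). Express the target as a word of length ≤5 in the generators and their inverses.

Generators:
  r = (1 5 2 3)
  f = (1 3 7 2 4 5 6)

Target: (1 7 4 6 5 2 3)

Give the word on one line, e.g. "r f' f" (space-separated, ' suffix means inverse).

  after f: (1 3 7 2 4 5 6)
  after f: (1 7 4 6 3 2 5)
  after r': (1 7 4 6 2)(3 5)
  after r': (1 7 4 6 5 2 3)

f f r' r'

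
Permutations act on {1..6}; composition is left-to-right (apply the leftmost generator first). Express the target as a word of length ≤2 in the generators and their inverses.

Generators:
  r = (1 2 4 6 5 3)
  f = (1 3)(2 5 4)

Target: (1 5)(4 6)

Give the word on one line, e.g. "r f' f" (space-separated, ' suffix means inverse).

f' r'

  after f': (1 3)(2 4 5)
  after r': (1 5)(4 6)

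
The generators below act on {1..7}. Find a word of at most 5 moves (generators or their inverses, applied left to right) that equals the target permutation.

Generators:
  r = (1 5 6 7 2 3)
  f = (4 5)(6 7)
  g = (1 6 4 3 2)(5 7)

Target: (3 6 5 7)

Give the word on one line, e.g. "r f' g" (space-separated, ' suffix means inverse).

  after f': (4 5)(6 7)
  after r: (1 5 4 6 2 3)
  after r: (1 6 3 5 4 7 2)
  after g': (3 7)(4 5 6)
  after f': (3 6 5 7)

f' r r g' f'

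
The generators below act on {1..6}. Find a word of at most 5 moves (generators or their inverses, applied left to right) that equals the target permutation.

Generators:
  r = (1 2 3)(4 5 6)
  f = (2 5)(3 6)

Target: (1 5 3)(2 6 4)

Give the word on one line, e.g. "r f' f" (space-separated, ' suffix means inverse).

f r' f' r r

  after f: (2 5)(3 6)
  after r': (1 3 5)(2 4 6)
  after f': (1 6 5)(2 4 3)
  after r: (1 4)(2 5)
  after r: (1 5 3)(2 6 4)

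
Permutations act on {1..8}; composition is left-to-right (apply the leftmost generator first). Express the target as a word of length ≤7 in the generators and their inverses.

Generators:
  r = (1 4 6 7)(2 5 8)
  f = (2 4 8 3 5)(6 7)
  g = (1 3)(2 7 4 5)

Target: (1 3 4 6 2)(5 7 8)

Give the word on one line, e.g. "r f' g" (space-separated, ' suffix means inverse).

g' r f' r' f'

  after g': (1 3)(2 5 4 7)
  after r: (1 3 4)(2 8)(5 6 7)
  after f': (1 8 5 7 3 2 4)
  after r': (1 5 6 4 7 3 8 2)
  after f': (1 3 4 6 2)(5 7 8)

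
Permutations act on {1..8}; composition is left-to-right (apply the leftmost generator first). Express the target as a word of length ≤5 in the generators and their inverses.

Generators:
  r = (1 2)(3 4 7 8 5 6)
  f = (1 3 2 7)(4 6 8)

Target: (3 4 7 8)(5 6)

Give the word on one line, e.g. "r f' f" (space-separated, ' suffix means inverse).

  after r': (1 2)(3 6 5 8 7 4)
  after f: (1 7 6 5 4 2 3 8)
  after f: (3 4 7 8)(5 6)

r' f f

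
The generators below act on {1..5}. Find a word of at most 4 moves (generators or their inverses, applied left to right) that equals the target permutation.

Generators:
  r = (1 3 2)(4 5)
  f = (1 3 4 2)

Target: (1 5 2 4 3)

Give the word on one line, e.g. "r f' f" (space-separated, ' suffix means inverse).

r f r f'

  after r: (1 3 2)(4 5)
  after f: (1 4 5 2 3)
  after r: (1 5)
  after f': (1 5 2 4 3)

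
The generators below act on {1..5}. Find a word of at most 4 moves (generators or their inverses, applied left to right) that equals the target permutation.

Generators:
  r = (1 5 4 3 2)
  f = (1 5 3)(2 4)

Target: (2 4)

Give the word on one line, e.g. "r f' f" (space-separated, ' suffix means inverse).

  after f: (1 5 3)(2 4)
  after f: (1 3 5)
  after f: (2 4)

f f f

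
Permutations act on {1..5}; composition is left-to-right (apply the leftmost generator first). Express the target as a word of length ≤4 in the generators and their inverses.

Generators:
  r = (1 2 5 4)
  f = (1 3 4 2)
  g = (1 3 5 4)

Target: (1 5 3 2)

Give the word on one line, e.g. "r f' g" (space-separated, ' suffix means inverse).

g' f' g

  after g': (1 4 5 3)
  after f': (1 3 2 4 5)
  after g: (1 5 3 2)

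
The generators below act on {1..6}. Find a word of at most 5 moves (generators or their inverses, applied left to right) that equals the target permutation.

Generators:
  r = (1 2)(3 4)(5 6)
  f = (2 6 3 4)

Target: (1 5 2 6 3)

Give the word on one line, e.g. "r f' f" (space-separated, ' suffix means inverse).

r f r f

  after r: (1 2)(3 4)(5 6)
  after f: (1 6 5 3 2)
  after r: (1 5 4 3)
  after f: (1 5 2 6 3)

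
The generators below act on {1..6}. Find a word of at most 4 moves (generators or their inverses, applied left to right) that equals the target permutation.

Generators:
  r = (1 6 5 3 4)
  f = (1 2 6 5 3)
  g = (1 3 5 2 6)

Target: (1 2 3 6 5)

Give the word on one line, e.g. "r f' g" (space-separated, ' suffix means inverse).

g' g'

  after g': (1 6 2 5 3)
  after g': (1 2 3 6 5)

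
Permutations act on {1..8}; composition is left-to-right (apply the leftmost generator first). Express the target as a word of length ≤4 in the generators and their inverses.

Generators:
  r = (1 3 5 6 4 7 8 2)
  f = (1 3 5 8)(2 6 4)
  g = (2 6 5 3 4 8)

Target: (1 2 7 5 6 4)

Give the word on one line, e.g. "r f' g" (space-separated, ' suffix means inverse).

r' g' r

  after r': (1 2 8 7 4 6 5 3)
  after g': (1 8 7 3)(2 4)
  after r: (1 2 7 5 6 4)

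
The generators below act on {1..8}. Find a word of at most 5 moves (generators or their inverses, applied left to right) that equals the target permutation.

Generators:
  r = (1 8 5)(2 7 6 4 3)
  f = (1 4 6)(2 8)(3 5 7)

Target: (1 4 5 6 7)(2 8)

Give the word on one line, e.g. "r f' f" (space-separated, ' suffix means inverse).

  after r': (1 5 8)(2 3 4 6 7)
  after f: (1 7 8 4)(2 5)(3 6)
  after r: (1 6 2)(3 4 8)(5 7)
  after r: (1 4 5 6 7)(2 8)

r' f r r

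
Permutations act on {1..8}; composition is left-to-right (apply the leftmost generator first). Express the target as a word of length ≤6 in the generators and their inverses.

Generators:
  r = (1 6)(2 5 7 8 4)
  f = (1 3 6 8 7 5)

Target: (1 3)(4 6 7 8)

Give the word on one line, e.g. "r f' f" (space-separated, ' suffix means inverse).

r r f r'

  after r: (1 6)(2 5 7 8 4)
  after r: (2 7 4 5 8)
  after f: (1 3 6 8 2 5 7 4)
  after r': (1 3)(4 6 7 8)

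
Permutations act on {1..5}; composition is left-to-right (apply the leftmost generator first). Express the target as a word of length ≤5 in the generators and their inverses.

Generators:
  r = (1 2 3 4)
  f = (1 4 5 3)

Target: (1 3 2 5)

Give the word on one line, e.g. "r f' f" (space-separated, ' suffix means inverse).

  after r: (1 2 3 4)
  after f: (1 2)(3 5)
  after f: (1 2 4 5)
  after r': (2 3)(4 5)
  after f': (1 3 2 5)

r f f r' f'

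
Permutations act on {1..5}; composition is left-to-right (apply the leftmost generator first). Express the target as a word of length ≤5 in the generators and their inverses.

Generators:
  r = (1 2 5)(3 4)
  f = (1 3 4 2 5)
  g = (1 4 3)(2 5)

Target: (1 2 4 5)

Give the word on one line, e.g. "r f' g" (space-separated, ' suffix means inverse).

  after r': (1 5 2)(3 4)
  after f': (1 2 5 4)
  after r: (1 5 3 4 2)
  after g: (1 2 4 5)

r' f' r g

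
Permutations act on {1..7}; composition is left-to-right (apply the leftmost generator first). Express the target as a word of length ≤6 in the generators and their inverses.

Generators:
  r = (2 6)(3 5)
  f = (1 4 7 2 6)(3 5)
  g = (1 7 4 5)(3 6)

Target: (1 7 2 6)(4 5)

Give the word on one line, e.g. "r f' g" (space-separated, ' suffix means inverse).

  after g': (1 5 4 7)(3 6)
  after f: (1 3)(2 6 5 7 4)
  after r': (1 5 7 4 6 3)
  after g': (1 4 3 5)
  after f: (1 7 2 6)(4 5)

g' f r' g' f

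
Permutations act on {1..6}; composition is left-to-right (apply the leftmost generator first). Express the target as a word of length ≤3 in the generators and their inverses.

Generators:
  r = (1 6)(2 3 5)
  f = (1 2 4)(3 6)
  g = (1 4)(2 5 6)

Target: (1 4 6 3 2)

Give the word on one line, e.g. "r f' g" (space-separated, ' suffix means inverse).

  after g': (1 4)(2 6 5)
  after r': (1 4 6 3 2)

g' r'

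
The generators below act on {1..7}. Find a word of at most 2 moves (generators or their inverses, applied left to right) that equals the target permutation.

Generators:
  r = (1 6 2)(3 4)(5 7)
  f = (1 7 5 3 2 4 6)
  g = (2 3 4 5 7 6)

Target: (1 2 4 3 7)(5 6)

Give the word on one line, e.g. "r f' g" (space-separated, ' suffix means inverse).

f' g

  after f': (1 6 4 2 3 5 7)
  after g: (1 2 4 3 7)(5 6)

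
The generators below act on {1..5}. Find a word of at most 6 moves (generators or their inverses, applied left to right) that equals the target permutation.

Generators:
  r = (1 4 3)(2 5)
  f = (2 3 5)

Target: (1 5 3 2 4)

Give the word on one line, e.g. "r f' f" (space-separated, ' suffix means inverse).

  after f': (2 5 3)
  after f': (2 3 5)
  after r: (1 4 3 2)
  after r: (1 3 5 2 4)
  after f: (1 5 3 2 4)

f' f' r r f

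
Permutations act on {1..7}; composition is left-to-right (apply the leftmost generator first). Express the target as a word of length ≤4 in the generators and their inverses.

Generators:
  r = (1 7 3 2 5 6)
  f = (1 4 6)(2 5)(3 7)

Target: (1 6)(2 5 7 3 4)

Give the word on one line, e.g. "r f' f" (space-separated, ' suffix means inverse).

f r' f

  after f: (1 4 6)(2 5)(3 7)
  after r': (1 4 5 3)
  after f: (1 6)(2 5 7 3 4)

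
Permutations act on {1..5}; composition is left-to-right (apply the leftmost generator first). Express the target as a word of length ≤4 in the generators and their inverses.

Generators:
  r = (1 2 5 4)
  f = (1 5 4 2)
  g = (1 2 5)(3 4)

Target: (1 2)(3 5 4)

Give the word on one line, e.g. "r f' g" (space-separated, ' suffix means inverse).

  after g: (1 2 5)(3 4)
  after f: (2 4 3)
  after r: (1 2)(3 5 4)

g f r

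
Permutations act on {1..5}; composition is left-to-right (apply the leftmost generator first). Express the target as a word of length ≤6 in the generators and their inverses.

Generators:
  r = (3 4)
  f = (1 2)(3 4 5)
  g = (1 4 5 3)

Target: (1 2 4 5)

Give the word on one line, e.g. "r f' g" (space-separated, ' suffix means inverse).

f' g r' g' g'

  after f': (1 2)(3 5 4)
  after g: (1 2 4)
  after r': (1 2 3 4)
  after g': (1 2 5 4 3)
  after g': (1 2 4 5)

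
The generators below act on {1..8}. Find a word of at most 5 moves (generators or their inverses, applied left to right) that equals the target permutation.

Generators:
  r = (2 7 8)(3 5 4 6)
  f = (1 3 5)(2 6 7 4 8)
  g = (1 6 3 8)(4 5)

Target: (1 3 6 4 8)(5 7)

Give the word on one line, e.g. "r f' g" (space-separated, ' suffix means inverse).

f' g' r' f'

  after f': (1 5 3)(2 8 4 7 6)
  after g': (1 4 7)(2 3 8 5 6)
  after r': (1 5 4 2 6 8 3 7)
  after f': (1 3 6 4 8)(5 7)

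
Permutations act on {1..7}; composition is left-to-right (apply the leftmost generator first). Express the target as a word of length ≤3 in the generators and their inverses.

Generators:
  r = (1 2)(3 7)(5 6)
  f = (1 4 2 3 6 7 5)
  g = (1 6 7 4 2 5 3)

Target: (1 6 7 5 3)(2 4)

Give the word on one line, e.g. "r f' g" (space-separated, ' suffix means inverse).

  after f': (1 5 7 6 3 2 4)
  after r: (1 6 7 5 3)(2 4)

f' r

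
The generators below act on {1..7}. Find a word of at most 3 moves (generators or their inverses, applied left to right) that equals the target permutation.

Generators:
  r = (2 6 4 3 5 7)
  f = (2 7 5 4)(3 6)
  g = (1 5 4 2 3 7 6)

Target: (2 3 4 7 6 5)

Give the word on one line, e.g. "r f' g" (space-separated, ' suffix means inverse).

  after f': (2 4 5 7)(3 6)
  after r: (2 3 4 7 6 5)

f' r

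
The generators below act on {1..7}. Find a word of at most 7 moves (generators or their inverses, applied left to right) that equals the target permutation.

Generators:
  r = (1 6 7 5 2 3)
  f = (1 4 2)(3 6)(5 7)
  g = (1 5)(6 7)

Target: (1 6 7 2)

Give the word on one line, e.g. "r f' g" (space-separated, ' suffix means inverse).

g' r' r' g' r'

  after g': (1 5)(6 7)
  after r': (1 7)(2 5 3)
  after r': (1 6)(2 7 3 5)
  after g': (1 7 3)(2 6 5)
  after r': (1 6 7 2)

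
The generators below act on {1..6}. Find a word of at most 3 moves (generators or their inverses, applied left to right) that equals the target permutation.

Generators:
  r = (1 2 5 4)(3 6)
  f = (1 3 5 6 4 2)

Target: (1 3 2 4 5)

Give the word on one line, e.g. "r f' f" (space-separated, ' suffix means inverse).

r f f

  after r: (1 2 5 4)(3 6)
  after f: (2 6 5)(3 4)
  after f: (1 3 2 4 5)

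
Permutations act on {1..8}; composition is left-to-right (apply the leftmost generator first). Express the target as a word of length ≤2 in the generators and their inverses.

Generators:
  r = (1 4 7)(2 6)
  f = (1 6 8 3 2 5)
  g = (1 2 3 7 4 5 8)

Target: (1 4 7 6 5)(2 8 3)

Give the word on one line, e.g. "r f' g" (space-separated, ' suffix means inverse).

  after r: (1 4 7)(2 6)
  after f: (1 4 7 6 5)(2 8 3)

r f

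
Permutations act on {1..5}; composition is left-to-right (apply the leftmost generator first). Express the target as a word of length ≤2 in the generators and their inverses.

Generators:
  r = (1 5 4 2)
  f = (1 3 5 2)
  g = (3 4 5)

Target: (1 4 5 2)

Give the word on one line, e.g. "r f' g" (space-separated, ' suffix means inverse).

  after f: (1 3 5 2)
  after g: (1 4 5 2)

f g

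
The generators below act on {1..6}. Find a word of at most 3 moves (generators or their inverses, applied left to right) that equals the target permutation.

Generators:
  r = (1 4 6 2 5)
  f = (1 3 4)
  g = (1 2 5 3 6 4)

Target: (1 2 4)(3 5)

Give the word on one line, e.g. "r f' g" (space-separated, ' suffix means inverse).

  after r': (1 5 2 6 4)
  after g': (1 2 3 5)
  after f: (1 2 4)(3 5)

r' g' f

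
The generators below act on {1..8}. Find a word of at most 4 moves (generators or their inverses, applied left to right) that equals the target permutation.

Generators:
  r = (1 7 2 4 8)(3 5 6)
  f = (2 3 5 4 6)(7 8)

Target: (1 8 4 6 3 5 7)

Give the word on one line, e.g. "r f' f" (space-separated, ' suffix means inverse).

  after f': (2 6 4 5 3)(7 8)
  after f': (2 4 3 6 5)
  after r': (1 8 4 6 3 5 7)

f' f' r'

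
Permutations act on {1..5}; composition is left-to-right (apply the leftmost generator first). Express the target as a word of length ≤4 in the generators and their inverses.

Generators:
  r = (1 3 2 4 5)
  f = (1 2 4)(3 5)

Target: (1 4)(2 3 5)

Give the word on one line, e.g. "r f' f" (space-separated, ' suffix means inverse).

  after r: (1 3 2 4 5)
  after f': (1 5 4 3)
  after r': (1 4)(2 3 5)

r f' r'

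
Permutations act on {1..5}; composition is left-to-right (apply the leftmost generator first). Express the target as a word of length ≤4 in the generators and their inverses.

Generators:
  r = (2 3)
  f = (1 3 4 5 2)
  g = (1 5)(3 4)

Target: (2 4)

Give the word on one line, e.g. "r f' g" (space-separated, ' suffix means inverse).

g' r' g

  after g': (1 5)(3 4)
  after r': (1 5)(2 3 4)
  after g: (2 4)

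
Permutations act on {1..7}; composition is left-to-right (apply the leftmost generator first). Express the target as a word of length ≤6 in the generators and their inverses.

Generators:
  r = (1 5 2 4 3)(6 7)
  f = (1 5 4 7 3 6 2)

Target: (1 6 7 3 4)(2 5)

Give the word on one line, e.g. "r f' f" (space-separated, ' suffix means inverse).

  after f: (1 5 4 7 3 6 2)
  after r: (1 2 5 3 7)(4 6)
  after r: (1 4 7 5)(3 6)
  after f: (1 7 4 3 2)
  after r: (1 6 7 3 4)(2 5)

f r r f r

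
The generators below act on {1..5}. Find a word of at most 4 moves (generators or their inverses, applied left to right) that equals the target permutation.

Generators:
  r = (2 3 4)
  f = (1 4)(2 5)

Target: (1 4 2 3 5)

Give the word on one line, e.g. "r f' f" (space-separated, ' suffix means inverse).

  after f: (1 4)(2 5)
  after r': (1 3 2 5 4)
  after f': (1 3 5)
  after r: (1 4 2 3 5)

f r' f' r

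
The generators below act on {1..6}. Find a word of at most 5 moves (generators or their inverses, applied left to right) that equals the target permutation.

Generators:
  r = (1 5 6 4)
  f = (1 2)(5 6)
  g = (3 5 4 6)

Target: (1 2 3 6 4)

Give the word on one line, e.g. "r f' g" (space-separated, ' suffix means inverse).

f r g'

  after f: (1 2)(5 6)
  after r: (1 2 5 4)
  after g': (1 2 3 6 4)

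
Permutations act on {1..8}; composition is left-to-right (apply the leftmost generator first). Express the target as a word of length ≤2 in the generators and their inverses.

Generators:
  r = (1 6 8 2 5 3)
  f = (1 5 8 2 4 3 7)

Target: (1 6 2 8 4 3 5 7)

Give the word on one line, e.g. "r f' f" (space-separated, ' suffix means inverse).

  after r: (1 6 8 2 5 3)
  after f: (1 6 2 8 4 3 5 7)

r f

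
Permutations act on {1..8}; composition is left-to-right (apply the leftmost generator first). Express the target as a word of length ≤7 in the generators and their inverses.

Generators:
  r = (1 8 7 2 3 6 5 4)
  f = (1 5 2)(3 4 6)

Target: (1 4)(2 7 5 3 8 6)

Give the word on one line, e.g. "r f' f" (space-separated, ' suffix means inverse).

  after f': (1 2 5)(3 6 4)
  after r: (1 3 5 8 7 2 4 6)
  after r: (1 6 8 2)(3 4 5 7)
  after r: (1 5 2 8 3)(6 7)
  after r: (1 4)(2 7 5 3 8 6)

f' r r r r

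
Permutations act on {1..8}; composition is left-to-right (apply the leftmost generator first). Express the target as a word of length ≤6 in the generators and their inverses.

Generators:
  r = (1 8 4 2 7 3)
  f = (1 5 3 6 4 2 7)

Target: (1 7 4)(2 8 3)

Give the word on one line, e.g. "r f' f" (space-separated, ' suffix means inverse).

r r r r

  after r: (1 8 4 2 7 3)
  after r: (1 4 7)(2 3 8)
  after r: (1 2)(3 4)(7 8)
  after r: (1 7 4)(2 8 3)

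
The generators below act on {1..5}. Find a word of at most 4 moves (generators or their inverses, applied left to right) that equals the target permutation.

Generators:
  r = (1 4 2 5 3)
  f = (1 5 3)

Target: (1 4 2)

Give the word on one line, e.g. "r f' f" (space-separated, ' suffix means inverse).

  after r: (1 4 2 5 3)
  after f': (1 4 2)

r f'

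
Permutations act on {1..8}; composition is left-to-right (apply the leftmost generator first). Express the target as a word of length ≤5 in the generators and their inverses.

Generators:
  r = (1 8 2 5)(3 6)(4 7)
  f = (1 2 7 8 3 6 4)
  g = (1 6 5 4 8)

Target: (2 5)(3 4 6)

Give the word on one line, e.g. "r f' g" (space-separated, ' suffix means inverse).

  after g: (1 6 5 4 8)
  after r: (1 3 6)(2 5 7 4)
  after g: (1 3 5 7 8)(2 4)
  after f': (1 8 4)(2 6 3 5)
  after g: (2 5)(3 4 6)

g r g f' g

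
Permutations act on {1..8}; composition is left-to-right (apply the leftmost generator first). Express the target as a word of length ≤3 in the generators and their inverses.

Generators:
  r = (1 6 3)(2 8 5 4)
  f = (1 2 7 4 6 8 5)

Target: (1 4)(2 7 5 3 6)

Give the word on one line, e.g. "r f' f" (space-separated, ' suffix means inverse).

f r'

  after f: (1 2 7 4 6 8 5)
  after r': (1 4)(2 7 5 3 6)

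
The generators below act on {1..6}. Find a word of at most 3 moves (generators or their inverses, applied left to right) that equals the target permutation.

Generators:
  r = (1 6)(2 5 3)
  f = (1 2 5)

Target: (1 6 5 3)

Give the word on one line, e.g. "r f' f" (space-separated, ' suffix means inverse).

r f f

  after r: (1 6)(2 5 3)
  after f: (1 6 2)(3 5)
  after f: (1 6 5 3)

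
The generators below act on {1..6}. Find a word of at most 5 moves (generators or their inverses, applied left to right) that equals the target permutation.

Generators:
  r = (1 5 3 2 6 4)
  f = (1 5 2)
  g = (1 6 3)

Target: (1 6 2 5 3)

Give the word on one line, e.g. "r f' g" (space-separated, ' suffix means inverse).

g' f' g'

  after g': (1 3 6)
  after f': (1 3 6 2 5)
  after g': (1 6 2 5 3)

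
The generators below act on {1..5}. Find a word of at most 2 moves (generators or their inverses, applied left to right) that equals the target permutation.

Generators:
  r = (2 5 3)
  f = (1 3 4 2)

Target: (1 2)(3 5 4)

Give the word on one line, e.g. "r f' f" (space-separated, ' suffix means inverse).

  after r': (2 3 5)
  after f': (1 2)(3 5 4)

r' f'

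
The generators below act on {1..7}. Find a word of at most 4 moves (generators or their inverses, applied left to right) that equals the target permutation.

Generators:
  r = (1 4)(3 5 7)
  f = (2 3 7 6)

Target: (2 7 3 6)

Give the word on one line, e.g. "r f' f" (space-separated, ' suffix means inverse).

r' f r'

  after r': (1 4)(3 7 5)
  after f: (1 4)(2 3 6)(5 7)
  after r': (2 7 3 6)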